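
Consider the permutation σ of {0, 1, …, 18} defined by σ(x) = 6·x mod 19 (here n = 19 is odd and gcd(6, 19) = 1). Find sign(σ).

+1

Trace 1: π^k(1) = [1, 6, 17, 7, 4, 5, 11] for k=0..6.
Cycle type of π: 9×2 + 1; total 3 cycles.
Σ(ℓ_i−1) = 19−3 = 16; sign = (−1)^16 = +1.
The Jacobi symbol (6|19) = +1 (Zolotarev) agrees.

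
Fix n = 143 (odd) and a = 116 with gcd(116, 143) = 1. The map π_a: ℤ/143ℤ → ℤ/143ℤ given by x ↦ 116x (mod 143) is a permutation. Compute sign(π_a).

-1

Orbit of 53 under x↦116x: [53, 142, 27, 129, 92, 90, 1]… (length divides ord_143(116)).
The orbit structure of x ↦ 116x mod 143: 20 orbits of sizes [10, 10, 10, 10, 10, 10, 10, 10, 10, 10, 10, 10, 10, 2, 2, 2, 2, 2, 2, 1].
143 − 20 = 123 transpositions; sign(π) = (−1)^123 = -1.
(116|143)_J = -1 (Zolotarev's lemma cross-check).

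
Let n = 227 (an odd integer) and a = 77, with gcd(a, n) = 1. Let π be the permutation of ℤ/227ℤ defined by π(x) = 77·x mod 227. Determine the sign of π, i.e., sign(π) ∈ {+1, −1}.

Orbit of 147 under x↦77x: [147, 196, 110, 71, 19, 101, 59]… (length divides ord_227(77)).
The orbit structure of x ↦ 77x mod 227: 3 orbits of sizes [113, 113, 1].
3 cycles on 227: each ℓ→(−1)^(ℓ−1), product (−1)^224 = +1.
Check: (77/227) = +1 by Zolotarev.

+1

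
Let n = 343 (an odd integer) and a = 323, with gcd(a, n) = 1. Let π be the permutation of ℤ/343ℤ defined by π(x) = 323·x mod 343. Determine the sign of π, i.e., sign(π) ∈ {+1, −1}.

+1

Trace 218: π^k(218) = [218, 99, 78, 155, 330, 260, 288] for k=0..6.
Cycle type of π: 49×6 + 7×6 + 1×7; total 19 cycles.
sign(π) = (−1)^{n − #cycles} = (−1)^{343−19} = (−1)^324 = +1.
Check: (323/343) = +1 by Zolotarev.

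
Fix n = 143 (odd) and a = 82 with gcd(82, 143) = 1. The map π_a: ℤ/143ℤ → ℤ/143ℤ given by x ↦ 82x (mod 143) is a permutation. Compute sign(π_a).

Start at x=3: 3 → 103 → 9 → 23 → 27 → 69 → 81 → … (one orbit).
9 cycles of lengths [30, 30, 30, 30, 6, 6, 5, 5, 1].
Σ(ℓ_i−1) = 143−9 = 134; sign = (−1)^134 = +1.

+1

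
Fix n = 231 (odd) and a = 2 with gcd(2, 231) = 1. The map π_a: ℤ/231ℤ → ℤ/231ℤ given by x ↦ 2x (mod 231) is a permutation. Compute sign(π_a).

+1

Trace 148: π^k(148) = [148, 65, 130, 29, 58, 116, 1] for k=0..6.
Cycle type of π: 30×6 + 10×3 + 6×2 + 3×2 + 2 + 1; total 15 cycles.
With 15 cycles on 231 points, sign = (−1)^{231−15} = +1.
(2|231)_J = +1 (Zolotarev's lemma cross-check).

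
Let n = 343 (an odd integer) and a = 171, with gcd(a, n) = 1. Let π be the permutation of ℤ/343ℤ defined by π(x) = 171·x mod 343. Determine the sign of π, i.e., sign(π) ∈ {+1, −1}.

-1

Trace 274: π^k(274) = [274, 206, 240, 223, 60, 313, 15] for k=0..6.
π_171 has 4 disjoint cycles with lengths [294, 42, 6, 1] on {0,…,342}.
Σ(ℓ_i−1) = 343−4 = 339; sign = (−1)^339 = -1.
Via Zolotarev, sign(π_{171}) = (171|343) = -1.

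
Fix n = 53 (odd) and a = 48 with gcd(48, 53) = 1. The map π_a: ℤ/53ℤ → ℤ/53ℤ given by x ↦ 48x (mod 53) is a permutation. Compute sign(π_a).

Trace 38: π^k(38) = [38, 22, 49, 20, 6, 23, 44] for k=0..6.
Decompose π into cycles: lengths [52, 1] (2 cycles, including the fixed point 0).
2 cycles on 53: each ℓ→(−1)^(ℓ−1), product (−1)^51 = -1.

-1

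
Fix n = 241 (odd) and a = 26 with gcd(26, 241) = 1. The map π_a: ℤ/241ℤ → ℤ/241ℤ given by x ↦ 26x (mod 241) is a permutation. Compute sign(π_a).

-1

Start at x=224: 224 → 40 → 76 → 48 → 43 → 154 → 148 → … (one orbit).
Cycle type of π: 80×3 + 1; total 4 cycles.
241 − 4 = 237 transpositions; sign(π) = (−1)^237 = -1.
Check: (26/241) = -1 by Zolotarev.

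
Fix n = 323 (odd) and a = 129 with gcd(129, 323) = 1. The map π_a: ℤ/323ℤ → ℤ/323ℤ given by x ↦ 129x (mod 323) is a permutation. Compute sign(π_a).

Trace 231: π^k(231) = [231, 83, 48, 55, 312, 196, 90] for k=0..6.
5 cycles of lengths [144, 144, 18, 16, 1].
sign(π) = (−1)^{n − #cycles} = (−1)^{323−5} = (−1)^318 = +1.
The Jacobi symbol (129|323) = +1 (Zolotarev) agrees.

+1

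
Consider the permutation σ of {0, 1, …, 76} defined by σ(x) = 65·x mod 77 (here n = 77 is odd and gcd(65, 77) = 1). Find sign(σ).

-1

Start at x=67: 67 → 43 → 23 → 32 → 1 → 65 → 67 (one orbit).
π_65 has 18 disjoint cycles with lengths [6, 6, 6, 6, 6, 6, 6, 6, 6, 6, 3, 3, 2, 2, 2, 2, 2, 1] on {0,…,76}.
18 cycles on 77: each ℓ→(−1)^(ℓ−1), product (−1)^59 = -1.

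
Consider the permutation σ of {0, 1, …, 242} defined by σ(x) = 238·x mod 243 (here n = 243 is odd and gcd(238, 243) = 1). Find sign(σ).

+1

Trace 25: π^k(25) = [25, 118, 139, 34, 73, 121, 124] for k=0..6.
π_238 has 11 disjoint cycles with lengths [81, 81, 27, 27, 9, 9, 3, 3, 1, 1, 1] on {0,…,242}.
sign(π) = (−1)^{n − #cycles} = (−1)^{243−11} = (−1)^232 = +1.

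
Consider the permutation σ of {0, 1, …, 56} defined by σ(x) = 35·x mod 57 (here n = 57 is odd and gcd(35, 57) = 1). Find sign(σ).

Trace 7: π^k(7) = [7, 17, 25, 20, 16, 47, 49] for k=0..6.
Cycle lengths of π_35 on ℤ/57ℤ: [18, 18, 9, 9, 2, 1]; 6 cycles in total.
sign(π) = (−1)^{n − #cycles} = (−1)^{57−6} = (−1)^51 = -1.
Via Zolotarev, sign(π_{35}) = (35|57) = -1.

-1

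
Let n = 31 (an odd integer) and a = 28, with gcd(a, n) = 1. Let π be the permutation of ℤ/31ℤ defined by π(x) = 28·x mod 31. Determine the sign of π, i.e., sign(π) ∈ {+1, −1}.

Start at x=19: 19 → 5 → 16 → 14 → 20 → 2 → 25 → … (one orbit).
Cycle lengths of π_28 on ℤ/31ℤ: [15, 15, 1]; 3 cycles in total.
31 − 3 = 28 transpositions; sign(π) = (−1)^28 = +1.
Via Zolotarev, sign(π_{28}) = (28|31) = +1.

+1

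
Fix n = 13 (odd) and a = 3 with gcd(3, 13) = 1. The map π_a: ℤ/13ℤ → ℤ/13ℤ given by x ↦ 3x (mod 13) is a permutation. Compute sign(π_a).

+1

Trace 3: π^k(3) = [3, 9, 1] for k=0..2.
Cycle type of π: 3×4 + 1; total 5 cycles.
5 cycles on 13: each ℓ→(−1)^(ℓ−1), product (−1)^8 = +1.
(3|13)_J = +1 (Zolotarev's lemma cross-check).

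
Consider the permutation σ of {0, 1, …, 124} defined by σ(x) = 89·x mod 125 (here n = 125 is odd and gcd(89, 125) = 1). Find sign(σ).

Start at x=21: 21 → 119 → 91 → 99 → 61 → 54 → 56 → … (one orbit).
Cycle lengths of π_89 on ℤ/125ℤ: [50, 50, 10, 10, 2, 2, 1]; 7 cycles in total.
7 cycles on 125: each ℓ→(−1)^(ℓ−1), product (−1)^118 = +1.
Zolotarev: (89|125) = +1, matching the cycle-count sign.

+1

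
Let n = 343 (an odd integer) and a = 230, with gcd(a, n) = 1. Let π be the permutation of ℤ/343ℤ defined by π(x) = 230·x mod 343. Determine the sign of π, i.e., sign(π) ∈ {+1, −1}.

-1

Trace 260: π^k(260) = [260, 118, 43, 286, 267, 13, 246] for k=0..6.
Cycle lengths of π_230 on ℤ/343ℤ: [98, 98, 98, 14, 14, 14, 2, 2, 2, 1]; 10 cycles in total.
10 cycles on 343: each ℓ→(−1)^(ℓ−1), product (−1)^333 = -1.
The Jacobi symbol (230|343) = -1 (Zolotarev) agrees.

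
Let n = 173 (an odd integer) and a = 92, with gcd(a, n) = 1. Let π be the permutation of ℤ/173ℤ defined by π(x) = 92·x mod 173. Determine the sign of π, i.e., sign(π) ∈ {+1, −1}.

+1

Orbit of 169 under x↦92x: [169, 151, 52, 113, 16, 88, 138]… (length divides ord_173(92)).
Cycle type of π: 86×2 + 1; total 3 cycles.
With 3 cycles on 173 points, sign = (−1)^{173−3} = +1.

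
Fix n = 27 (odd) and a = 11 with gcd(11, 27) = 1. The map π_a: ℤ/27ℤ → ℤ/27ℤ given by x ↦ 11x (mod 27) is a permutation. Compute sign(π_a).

Trace 16: π^k(16) = [16, 14, 19, 20, 4, 17, 25] for k=0..6.
Cycle lengths of π_11 on ℤ/27ℤ: [18, 6, 2, 1]; 4 cycles in total.
sign(π) = (−1)^{n − #cycles} = (−1)^{27−4} = (−1)^23 = -1.
Zolotarev: (11|27) = -1, matching the cycle-count sign.

-1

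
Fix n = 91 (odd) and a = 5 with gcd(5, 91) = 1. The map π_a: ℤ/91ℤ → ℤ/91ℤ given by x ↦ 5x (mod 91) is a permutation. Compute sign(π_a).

Orbit of 34 under x↦5x: [34, 79, 31, 64, 47, 53, 83]… (length divides ord_91(5)).
The orbit structure of x ↦ 5x mod 91: 11 orbits of sizes [12, 12, 12, 12, 12, 12, 6, 4, 4, 4, 1].
sign(π) = (−1)^{n − #cycles} = (−1)^{91−11} = (−1)^80 = +1.
(5|91)_J = +1 (Zolotarev's lemma cross-check).

+1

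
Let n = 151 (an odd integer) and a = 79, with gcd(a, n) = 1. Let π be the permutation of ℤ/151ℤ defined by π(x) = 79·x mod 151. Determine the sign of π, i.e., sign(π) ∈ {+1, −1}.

-1

Orbit of 26 under x↦79x: [26, 91, 92, 20, 70, 94, 27]… (length divides ord_151(79)).
Decompose π into cycles: lengths [50, 50, 50, 1] (4 cycles, including the fixed point 0).
4 cycles on 151: each ℓ→(−1)^(ℓ−1), product (−1)^147 = -1.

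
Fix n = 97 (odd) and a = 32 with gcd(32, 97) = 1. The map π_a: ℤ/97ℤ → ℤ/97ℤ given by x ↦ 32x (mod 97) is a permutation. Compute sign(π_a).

Orbit of 91 under x↦32x: [91, 2, 64, 11, 61, 12, 93]… (length divides ord_97(32)).
Cycle lengths of π_32 on ℤ/97ℤ: [48, 48, 1]; 3 cycles in total.
97 − 3 = 94 transpositions; sign(π) = (−1)^94 = +1.
(32|97)_J = +1 (Zolotarev's lemma cross-check).

+1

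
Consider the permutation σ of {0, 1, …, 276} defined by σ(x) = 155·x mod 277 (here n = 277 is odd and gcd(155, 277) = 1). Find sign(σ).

Start at x=273: 273 → 211 → 19 → 175 → 256 → 69 → 169 → … (one orbit).
Decompose π into cycles: lengths [23, 23, 23, 23, 23, 23, 23, 23, 23, 23, 23, 23, 1] (13 cycles, including the fixed point 0).
277 − 13 = 264 transpositions; sign(π) = (−1)^264 = +1.
Check: (155/277) = +1 by Zolotarev.

+1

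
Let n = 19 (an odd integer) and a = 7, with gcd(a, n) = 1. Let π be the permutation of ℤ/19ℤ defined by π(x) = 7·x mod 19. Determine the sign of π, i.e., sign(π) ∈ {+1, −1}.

+1

Orbit of 11 under x↦7x: [11, 1, 7]… (length divides ord_19(7)).
7 cycles of lengths [3, 3, 3, 3, 3, 3, 1].
sign(π) = (−1)^{n − #cycles} = (−1)^{19−7} = (−1)^12 = +1.
Zolotarev: (7|19) = +1, matching the cycle-count sign.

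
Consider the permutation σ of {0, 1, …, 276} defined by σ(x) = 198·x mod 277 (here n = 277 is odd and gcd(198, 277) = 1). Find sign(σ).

+1

Orbit of 202 under x↦198x: [202, 108, 55, 87, 52, 47, 165]… (length divides ord_277(198)).
Decompose π into cycles: lengths [138, 138, 1] (3 cycles, including the fixed point 0).
3 cycles on 277: each ℓ→(−1)^(ℓ−1), product (−1)^274 = +1.
Via Zolotarev, sign(π_{198}) = (198|277) = +1.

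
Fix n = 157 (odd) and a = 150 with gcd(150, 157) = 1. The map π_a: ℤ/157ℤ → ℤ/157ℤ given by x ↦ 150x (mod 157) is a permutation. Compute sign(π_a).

-1

Orbit of 99 under x↦150x: [99, 92, 141, 112, 1, 150, 49]… (length divides ord_157(150)).
π_150 has 4 disjoint cycles with lengths [52, 52, 52, 1] on {0,…,156}.
n − c = 157 − 4 = 153; sign = (−1)^153 = -1.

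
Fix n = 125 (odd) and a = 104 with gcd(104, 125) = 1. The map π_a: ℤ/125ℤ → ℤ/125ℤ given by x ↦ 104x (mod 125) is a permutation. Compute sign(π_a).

Start at x=106: 106 → 24 → 121 → 84 → 111 → 44 → 76 → … (one orbit).
Decompose π into cycles: lengths [50, 50, 10, 10, 2, 2, 1] (7 cycles, including the fixed point 0).
With 7 cycles on 125 points, sign = (−1)^{125−7} = +1.

+1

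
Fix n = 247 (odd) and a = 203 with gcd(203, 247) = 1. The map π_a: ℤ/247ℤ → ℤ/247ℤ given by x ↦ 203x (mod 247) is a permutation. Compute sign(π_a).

+1

Orbit of 66 under x↦203x: [66, 60, 77, 70, 131, 164, 194]… (length divides ord_247(203)).
Decompose π into cycles: lengths [36, 36, 36, 36, 36, 36, 18, 4, 4, 4, 1] (11 cycles, including the fixed point 0).
n − c = 247 − 11 = 236; sign = (−1)^236 = +1.
(203|247)_J = +1 (Zolotarev's lemma cross-check).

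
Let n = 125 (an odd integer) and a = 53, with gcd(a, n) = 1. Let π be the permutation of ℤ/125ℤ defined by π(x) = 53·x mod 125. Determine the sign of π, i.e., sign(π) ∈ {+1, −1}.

-1

Orbit of 28 under x↦53x: [28, 109, 27, 56, 93, 54, 112]… (length divides ord_125(53)).
Cycle type of π: 100 + 20 + 4 + 1; total 4 cycles.
125 − 4 = 121 transpositions; sign(π) = (−1)^121 = -1.
The Jacobi symbol (53|125) = -1 (Zolotarev) agrees.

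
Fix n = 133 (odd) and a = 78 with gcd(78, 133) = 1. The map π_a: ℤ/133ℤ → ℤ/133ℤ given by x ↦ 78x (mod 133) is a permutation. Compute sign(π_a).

-1

Start at x=15: 15 → 106 → 22 → 120 → 50 → 43 → 29 → … (one orbit).
Cycle lengths of π_78 on ℤ/133ℤ: [18, 18, 18, 18, 18, 18, 18, 1, 1, 1, 1, 1, 1, 1]; 14 cycles in total.
Σ(ℓ_i−1) = 133−14 = 119; sign = (−1)^119 = -1.
Check: (78/133) = -1 by Zolotarev.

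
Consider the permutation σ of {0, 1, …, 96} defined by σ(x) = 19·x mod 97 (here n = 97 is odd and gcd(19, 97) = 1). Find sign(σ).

Start at x=19: 19 → 70 → 69 → 50 → 77 → 8 → 55 → … (one orbit).
Cycle lengths of π_19 on ℤ/97ℤ: [32, 32, 32, 1]; 4 cycles in total.
With 4 cycles on 97 points, sign = (−1)^{97−4} = -1.

-1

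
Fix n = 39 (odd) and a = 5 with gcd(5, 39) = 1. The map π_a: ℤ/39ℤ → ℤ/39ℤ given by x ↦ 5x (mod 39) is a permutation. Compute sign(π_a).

+1

Start at x=8: 8 → 1 → 5 → 25 → 8 (one orbit).
Cycle lengths of π_5 on ℤ/39ℤ: [4, 4, 4, 4, 4, 4, 4, 4, 4, 2, 1]; 11 cycles in total.
n − c = 39 − 11 = 28; sign = (−1)^28 = +1.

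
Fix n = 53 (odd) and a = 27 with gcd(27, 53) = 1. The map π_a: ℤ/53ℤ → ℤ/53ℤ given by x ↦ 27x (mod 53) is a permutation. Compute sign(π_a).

-1

Start at x=28: 28 → 14 → 7 → 30 → 15 → 34 → 17 → … (one orbit).
Cycle lengths of π_27 on ℤ/53ℤ: [52, 1]; 2 cycles in total.
sign(π) = (−1)^{n − #cycles} = (−1)^{53−2} = (−1)^51 = -1.
The Jacobi symbol (27|53) = -1 (Zolotarev) agrees.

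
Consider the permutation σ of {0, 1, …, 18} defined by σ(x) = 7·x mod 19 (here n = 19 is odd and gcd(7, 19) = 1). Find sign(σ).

+1

Trace 7: π^k(7) = [7, 11, 1] for k=0..2.
Cycle lengths of π_7 on ℤ/19ℤ: [3, 3, 3, 3, 3, 3, 1]; 7 cycles in total.
With 7 cycles on 19 points, sign = (−1)^{19−7} = +1.
Check: (7/19) = +1 by Zolotarev.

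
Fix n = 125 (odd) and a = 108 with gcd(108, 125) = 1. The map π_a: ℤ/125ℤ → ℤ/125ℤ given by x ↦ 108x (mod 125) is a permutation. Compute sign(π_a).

-1

Start at x=69: 69 → 77 → 66 → 3 → 74 → 117 → 11 → … (one orbit).
π_108 has 4 disjoint cycles with lengths [100, 20, 4, 1] on {0,…,124}.
With 4 cycles on 125 points, sign = (−1)^{125−4} = -1.
Via Zolotarev, sign(π_{108}) = (108|125) = -1.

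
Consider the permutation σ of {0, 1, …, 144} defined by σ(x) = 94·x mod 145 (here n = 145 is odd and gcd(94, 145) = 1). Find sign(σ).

Trace 111: π^k(111) = [111, 139, 16, 54, 1, 94, 136] for k=0..6.
15 cycles of lengths [14, 14, 14, 14, 14, 14, 14, 14, 7, 7, 7, 7, 2, 2, 1].
n − c = 145 − 15 = 130; sign = (−1)^130 = +1.
(94|145)_J = +1 (Zolotarev's lemma cross-check).

+1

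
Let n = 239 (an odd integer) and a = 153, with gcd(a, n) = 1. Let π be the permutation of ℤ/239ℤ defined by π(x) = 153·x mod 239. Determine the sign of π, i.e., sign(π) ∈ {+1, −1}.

Orbit of 211 under x↦153x: [211, 18, 125, 5, 48, 174, 93]… (length divides ord_239(153)).
Decompose π into cycles: lengths [119, 119, 1] (3 cycles, including the fixed point 0).
sign(π) = (−1)^{n − #cycles} = (−1)^{239−3} = (−1)^236 = +1.

+1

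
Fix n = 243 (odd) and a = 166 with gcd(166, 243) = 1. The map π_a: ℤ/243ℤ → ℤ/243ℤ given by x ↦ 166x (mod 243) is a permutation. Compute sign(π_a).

+1

Start at x=151: 151 → 37 → 67 → 187 → 181 → 157 → 61 → … (one orbit).
The orbit structure of x ↦ 166x mod 243: 11 orbits of sizes [81, 81, 27, 27, 9, 9, 3, 3, 1, 1, 1].
Σ(ℓ_i−1) = 243−11 = 232; sign = (−1)^232 = +1.
(166|243)_J = +1 (Zolotarev's lemma cross-check).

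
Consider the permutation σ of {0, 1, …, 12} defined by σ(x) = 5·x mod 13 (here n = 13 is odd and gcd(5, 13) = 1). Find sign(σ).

-1

Orbit of 5 under x↦5x: [5, 12, 8, 1]… (length divides ord_13(5)).
Decompose π into cycles: lengths [4, 4, 4, 1] (4 cycles, including the fixed point 0).
sign(π) = (−1)^{n − #cycles} = (−1)^{13−4} = (−1)^9 = -1.
(5|13)_J = -1 (Zolotarev's lemma cross-check).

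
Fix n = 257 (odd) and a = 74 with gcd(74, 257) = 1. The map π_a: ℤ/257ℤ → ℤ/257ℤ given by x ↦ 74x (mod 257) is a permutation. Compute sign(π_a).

-1

Start at x=251: 251 → 70 → 40 → 133 → 76 → 227 → 93 → … (one orbit).
Decompose π into cycles: lengths [256, 1] (2 cycles, including the fixed point 0).
sign(π) = (−1)^{n − #cycles} = (−1)^{257−2} = (−1)^255 = -1.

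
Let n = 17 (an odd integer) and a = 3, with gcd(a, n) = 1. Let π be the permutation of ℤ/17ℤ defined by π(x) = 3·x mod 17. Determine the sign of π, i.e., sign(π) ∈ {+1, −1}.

Trace 12: π^k(12) = [12, 2, 6, 1, 3, 9, 10] for k=0..6.
Cycle type of π: 16 + 1; total 2 cycles.
n − c = 17 − 2 = 15; sign = (−1)^15 = -1.
Via Zolotarev, sign(π_{3}) = (3|17) = -1.

-1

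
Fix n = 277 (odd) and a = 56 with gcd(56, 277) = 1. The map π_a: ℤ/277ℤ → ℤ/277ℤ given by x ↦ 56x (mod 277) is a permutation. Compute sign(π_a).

Orbit of 217 under x↦56x: [217, 241, 200, 120, 72, 154, 37]… (length divides ord_277(56)).
π_56 has 2 disjoint cycles with lengths [276, 1] on {0,…,276}.
Σ(ℓ_i−1) = 277−2 = 275; sign = (−1)^275 = -1.

-1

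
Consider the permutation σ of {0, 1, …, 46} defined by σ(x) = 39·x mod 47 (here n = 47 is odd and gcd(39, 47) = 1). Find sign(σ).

-1

Start at x=26: 26 → 27 → 19 → 36 → 41 → 1 → 39 → … (one orbit).
Decompose π into cycles: lengths [46, 1] (2 cycles, including the fixed point 0).
sign(π) = (−1)^{n − #cycles} = (−1)^{47−2} = (−1)^45 = -1.
Via Zolotarev, sign(π_{39}) = (39|47) = -1.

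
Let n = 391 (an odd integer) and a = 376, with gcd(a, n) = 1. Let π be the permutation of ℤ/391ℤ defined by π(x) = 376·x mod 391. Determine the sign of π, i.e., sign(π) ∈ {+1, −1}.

Orbit of 361 under x↦376x: [361, 59, 288, 372, 285, 26, 1]… (length divides ord_391(376)).
The orbit structure of x ↦ 376x mod 391: 9 orbits of sizes [88, 88, 88, 88, 11, 11, 8, 8, 1].
With 9 cycles on 391 points, sign = (−1)^{391−9} = +1.

+1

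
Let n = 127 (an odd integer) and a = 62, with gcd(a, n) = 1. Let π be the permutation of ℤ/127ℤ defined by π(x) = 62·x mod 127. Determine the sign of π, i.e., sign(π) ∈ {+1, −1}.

+1

Orbit of 11 under x↦62x: [11, 47, 120, 74, 16, 103, 36]… (length divides ord_127(62)).
π_62 has 3 disjoint cycles with lengths [63, 63, 1] on {0,…,126}.
n − c = 127 − 3 = 124; sign = (−1)^124 = +1.
Check: (62/127) = +1 by Zolotarev.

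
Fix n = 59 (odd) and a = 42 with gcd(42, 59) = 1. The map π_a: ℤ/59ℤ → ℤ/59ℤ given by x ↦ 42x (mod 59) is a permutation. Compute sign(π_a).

Orbit of 13 under x↦42x: [13, 15, 40, 28, 55, 9, 24]… (length divides ord_59(42)).
Cycle lengths of π_42 on ℤ/59ℤ: [58, 1]; 2 cycles in total.
Σ(ℓ_i−1) = 59−2 = 57; sign = (−1)^57 = -1.
(42|59)_J = -1 (Zolotarev's lemma cross-check).

-1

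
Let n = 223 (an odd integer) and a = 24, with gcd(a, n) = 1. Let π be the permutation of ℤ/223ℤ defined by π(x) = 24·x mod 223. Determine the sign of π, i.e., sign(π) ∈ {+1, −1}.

Trace 176: π^k(176) = [176, 210, 134, 94, 26, 178, 35] for k=0..6.
Decompose π into cycles: lengths [222, 1] (2 cycles, including the fixed point 0).
2 cycles on 223: each ℓ→(−1)^(ℓ−1), product (−1)^221 = -1.
Check: (24/223) = -1 by Zolotarev.

-1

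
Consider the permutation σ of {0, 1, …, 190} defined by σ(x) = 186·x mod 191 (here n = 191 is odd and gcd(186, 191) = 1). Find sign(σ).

Trace 31: π^k(31) = [31, 36, 11, 136, 84, 153, 190] for k=0..6.
Cycle type of π: 38×5 + 1; total 6 cycles.
sign(π) = (−1)^{n − #cycles} = (−1)^{191−6} = (−1)^185 = -1.
Check: (186/191) = -1 by Zolotarev.

-1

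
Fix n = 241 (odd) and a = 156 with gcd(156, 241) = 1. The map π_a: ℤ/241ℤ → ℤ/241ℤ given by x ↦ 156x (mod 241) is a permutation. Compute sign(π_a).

-1

Start at x=218: 218 → 27 → 115 → 106 → 148 → 193 → 224 → … (one orbit).
Cycle lengths of π_156 on ℤ/241ℤ: [80, 80, 80, 1]; 4 cycles in total.
With 4 cycles on 241 points, sign = (−1)^{241−4} = -1.
Zolotarev: (156|241) = -1, matching the cycle-count sign.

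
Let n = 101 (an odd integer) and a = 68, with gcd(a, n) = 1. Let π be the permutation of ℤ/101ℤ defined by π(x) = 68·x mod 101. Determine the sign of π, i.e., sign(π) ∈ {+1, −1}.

+1

Trace 88: π^k(88) = [88, 25, 84, 56, 71, 81, 54] for k=0..6.
The orbit structure of x ↦ 68x mod 101: 5 orbits of sizes [25, 25, 25, 25, 1].
n − c = 101 − 5 = 96; sign = (−1)^96 = +1.
Zolotarev: (68|101) = +1, matching the cycle-count sign.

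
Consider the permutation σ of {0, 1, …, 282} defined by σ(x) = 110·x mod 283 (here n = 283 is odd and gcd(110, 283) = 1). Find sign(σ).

+1

Orbit of 95 under x↦110x: [95, 262, 237, 34, 61, 201, 36]… (length divides ord_283(110)).
π_110 has 3 disjoint cycles with lengths [141, 141, 1] on {0,…,282}.
sign(π) = (−1)^{n − #cycles} = (−1)^{283−3} = (−1)^280 = +1.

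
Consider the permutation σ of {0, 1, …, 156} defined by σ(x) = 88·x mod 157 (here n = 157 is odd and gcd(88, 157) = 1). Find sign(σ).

-1

Start at x=29: 29 → 40 → 66 → 156 → 69 → 106 → 65 → … (one orbit).
Cycle lengths of π_88 on ℤ/157ℤ: [156, 1]; 2 cycles in total.
157 − 2 = 155 transpositions; sign(π) = (−1)^155 = -1.
The Jacobi symbol (88|157) = -1 (Zolotarev) agrees.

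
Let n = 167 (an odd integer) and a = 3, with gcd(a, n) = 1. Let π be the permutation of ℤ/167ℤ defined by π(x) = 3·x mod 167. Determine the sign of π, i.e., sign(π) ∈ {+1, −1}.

Orbit of 42 under x↦3x: [42, 126, 44, 132, 62, 19, 57]… (length divides ord_167(3)).
3 cycles of lengths [83, 83, 1].
3 cycles on 167: each ℓ→(−1)^(ℓ−1), product (−1)^164 = +1.
The Jacobi symbol (3|167) = +1 (Zolotarev) agrees.

+1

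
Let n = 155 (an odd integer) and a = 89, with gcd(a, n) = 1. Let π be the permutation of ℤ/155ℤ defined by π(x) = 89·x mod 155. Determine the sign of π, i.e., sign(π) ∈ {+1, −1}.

Trace 66: π^k(66) = [66, 139, 126, 54, 1, 89, 16] for k=0..6.
18 cycles of lengths [10, 10, 10, 10, 10, 10, 10, 10, 10, 10, 10, 10, 10, 10, 10, 2, 2, 1].
With 18 cycles on 155 points, sign = (−1)^{155−18} = -1.
Zolotarev: (89|155) = -1, matching the cycle-count sign.

-1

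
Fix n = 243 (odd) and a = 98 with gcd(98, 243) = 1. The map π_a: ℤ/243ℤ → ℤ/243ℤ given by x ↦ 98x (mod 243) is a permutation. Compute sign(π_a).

-1

Orbit of 71 under x↦98x: [71, 154, 26, 118, 143, 163, 179]… (length divides ord_243(98)).
Cycle type of π: 54×3 + 18×3 + 6×3 + 2×4 + 1; total 14 cycles.
Σ(ℓ_i−1) = 243−14 = 229; sign = (−1)^229 = -1.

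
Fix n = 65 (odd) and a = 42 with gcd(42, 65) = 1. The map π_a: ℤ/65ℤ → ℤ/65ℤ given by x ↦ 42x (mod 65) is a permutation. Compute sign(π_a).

-1

Trace 22: π^k(22) = [22, 14, 3, 61, 27, 29, 48] for k=0..6.
10 cycles of lengths [12, 12, 12, 12, 4, 3, 3, 3, 3, 1].
10 cycles on 65: each ℓ→(−1)^(ℓ−1), product (−1)^55 = -1.
Check: (42/65) = -1 by Zolotarev.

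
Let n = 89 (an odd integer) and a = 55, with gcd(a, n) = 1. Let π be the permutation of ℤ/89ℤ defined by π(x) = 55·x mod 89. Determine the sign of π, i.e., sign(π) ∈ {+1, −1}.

+1

Start at x=88: 88 → 34 → 1 → 55 → 88 (one orbit).
23 cycles of lengths [4, 4, 4, 4, 4, 4, 4, 4, 4, 4, 4, 4, 4, 4, 4, 4, 4, 4, 4, 4, 4, 4, 1].
23 cycles on 89: each ℓ→(−1)^(ℓ−1), product (−1)^66 = +1.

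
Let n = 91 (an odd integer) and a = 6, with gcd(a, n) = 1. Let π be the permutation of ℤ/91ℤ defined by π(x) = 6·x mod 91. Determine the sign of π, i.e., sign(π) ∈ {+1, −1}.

+1

Start at x=83: 83 → 43 → 76 → 1 → 6 → 36 → 34 → … (one orbit).
The orbit structure of x ↦ 6x mod 91: 11 orbits of sizes [12, 12, 12, 12, 12, 12, 12, 2, 2, 2, 1].
n − c = 91 − 11 = 80; sign = (−1)^80 = +1.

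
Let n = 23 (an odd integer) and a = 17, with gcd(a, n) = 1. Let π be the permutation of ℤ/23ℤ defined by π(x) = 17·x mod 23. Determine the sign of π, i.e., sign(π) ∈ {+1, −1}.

-1

Orbit of 12 under x↦17x: [12, 20, 18, 7, 4, 22, 6]… (length divides ord_23(17)).
Decompose π into cycles: lengths [22, 1] (2 cycles, including the fixed point 0).
n − c = 23 − 2 = 21; sign = (−1)^21 = -1.
The Jacobi symbol (17|23) = -1 (Zolotarev) agrees.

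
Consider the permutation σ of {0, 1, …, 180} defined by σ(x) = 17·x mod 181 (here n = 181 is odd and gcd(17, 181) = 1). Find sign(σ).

Orbit of 26 under x↦17x: [26, 80, 93, 133, 89, 65, 19]… (length divides ord_181(17)).
The orbit structure of x ↦ 17x mod 181: 6 orbits of sizes [36, 36, 36, 36, 36, 1].
With 6 cycles on 181 points, sign = (−1)^{181−6} = -1.

-1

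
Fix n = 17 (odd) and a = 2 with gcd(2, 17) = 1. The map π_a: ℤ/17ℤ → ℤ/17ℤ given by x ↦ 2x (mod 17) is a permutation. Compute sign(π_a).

+1

Start at x=4: 4 → 8 → 16 → 15 → 13 → 9 → 1 → … (one orbit).
3 cycles of lengths [8, 8, 1].
With 3 cycles on 17 points, sign = (−1)^{17−3} = +1.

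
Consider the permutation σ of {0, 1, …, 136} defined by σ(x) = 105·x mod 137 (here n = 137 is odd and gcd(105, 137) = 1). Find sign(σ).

+1

Trace 101: π^k(101) = [101, 56, 126, 78, 107, 1, 105] for k=0..6.
Cycle type of π: 68×2 + 1; total 3 cycles.
With 3 cycles on 137 points, sign = (−1)^{137−3} = +1.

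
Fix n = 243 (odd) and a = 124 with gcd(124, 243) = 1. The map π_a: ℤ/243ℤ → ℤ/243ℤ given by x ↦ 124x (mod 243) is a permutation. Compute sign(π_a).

Orbit of 229 under x↦124x: [229, 208, 34, 85, 91, 106, 22]… (length divides ord_243(124)).
Cycle lengths of π_124 on ℤ/243ℤ: [81, 81, 27, 27, 9, 9, 3, 3, 1, 1, 1]; 11 cycles in total.
Σ(ℓ_i−1) = 243−11 = 232; sign = (−1)^232 = +1.
The Jacobi symbol (124|243) = +1 (Zolotarev) agrees.

+1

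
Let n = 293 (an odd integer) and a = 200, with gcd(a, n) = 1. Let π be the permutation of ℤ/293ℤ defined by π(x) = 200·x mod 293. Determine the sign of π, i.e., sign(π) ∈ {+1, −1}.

Trace 132: π^k(132) = [132, 30, 140, 165, 184, 175, 133] for k=0..6.
Cycle type of π: 292 + 1; total 2 cycles.
2 cycles on 293: each ℓ→(−1)^(ℓ−1), product (−1)^291 = -1.
Zolotarev: (200|293) = -1, matching the cycle-count sign.

-1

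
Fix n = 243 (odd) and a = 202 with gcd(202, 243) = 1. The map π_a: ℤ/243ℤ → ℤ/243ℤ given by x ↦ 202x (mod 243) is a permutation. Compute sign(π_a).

Trace 139: π^k(139) = [139, 133, 136, 13, 196, 226, 211] for k=0..6.
Cycle lengths of π_202 on ℤ/243ℤ: [81, 81, 27, 27, 9, 9, 3, 3, 1, 1, 1]; 11 cycles in total.
Σ(ℓ_i−1) = 243−11 = 232; sign = (−1)^232 = +1.
Zolotarev: (202|243) = +1, matching the cycle-count sign.

+1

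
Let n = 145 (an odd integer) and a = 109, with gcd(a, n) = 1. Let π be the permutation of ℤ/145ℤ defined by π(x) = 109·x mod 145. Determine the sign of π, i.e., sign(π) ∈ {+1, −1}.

Trace 36: π^k(36) = [36, 9, 111, 64, 16, 4, 1] for k=0..6.
π_109 has 13 disjoint cycles with lengths [14, 14, 14, 14, 14, 14, 14, 14, 14, 14, 2, 2, 1] on {0,…,144}.
Σ(ℓ_i−1) = 145−13 = 132; sign = (−1)^132 = +1.

+1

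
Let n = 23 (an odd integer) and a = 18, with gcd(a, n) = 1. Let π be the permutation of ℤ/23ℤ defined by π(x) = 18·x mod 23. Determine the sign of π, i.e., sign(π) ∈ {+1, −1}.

Orbit of 2 under x↦18x: [2, 13, 4, 3, 8, 6, 16]… (length divides ord_23(18)).
Decompose π into cycles: lengths [11, 11, 1] (3 cycles, including the fixed point 0).
With 3 cycles on 23 points, sign = (−1)^{23−3} = +1.
Via Zolotarev, sign(π_{18}) = (18|23) = +1.

+1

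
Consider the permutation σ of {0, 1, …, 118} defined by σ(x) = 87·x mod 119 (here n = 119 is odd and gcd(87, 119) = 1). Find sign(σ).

-1

Trace 18: π^k(18) = [18, 19, 106, 59, 16, 83, 81] for k=0..6.
Cycle lengths of π_87 on ℤ/119ℤ: [24, 24, 24, 24, 8, 8, 6, 1]; 8 cycles in total.
With 8 cycles on 119 points, sign = (−1)^{119−8} = -1.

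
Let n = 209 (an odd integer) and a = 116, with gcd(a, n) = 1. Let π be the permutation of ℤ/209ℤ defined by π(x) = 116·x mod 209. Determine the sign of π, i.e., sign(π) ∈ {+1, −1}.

+1

Start at x=45: 45 → 204 → 47 → 18 → 207 → 186 → 49 → … (one orbit).
Decompose π into cycles: lengths [90, 90, 18, 10, 1] (5 cycles, including the fixed point 0).
Σ(ℓ_i−1) = 209−5 = 204; sign = (−1)^204 = +1.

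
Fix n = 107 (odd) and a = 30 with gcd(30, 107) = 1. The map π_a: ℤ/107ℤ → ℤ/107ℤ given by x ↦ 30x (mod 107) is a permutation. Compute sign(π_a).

Start at x=29: 29 → 14 → 99 → 81 → 76 → 33 → 27 → … (one orbit).
Cycle lengths of π_30 on ℤ/107ℤ: [53, 53, 1]; 3 cycles in total.
n − c = 107 − 3 = 104; sign = (−1)^104 = +1.
The Jacobi symbol (30|107) = +1 (Zolotarev) agrees.

+1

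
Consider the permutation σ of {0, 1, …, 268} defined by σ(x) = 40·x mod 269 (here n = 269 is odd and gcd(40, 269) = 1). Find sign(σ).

Start at x=151: 151 → 122 → 38 → 175 → 6 → 240 → 185 → … (one orbit).
2 cycles of lengths [268, 1].
n − c = 269 − 2 = 267; sign = (−1)^267 = -1.
Check: (40/269) = -1 by Zolotarev.

-1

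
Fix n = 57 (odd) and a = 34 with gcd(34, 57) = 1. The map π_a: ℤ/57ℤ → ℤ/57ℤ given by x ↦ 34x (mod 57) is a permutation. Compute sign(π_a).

Start at x=4: 4 → 22 → 7 → 10 → 55 → 46 → 25 → … (one orbit).
6 cycles of lengths [18, 18, 18, 1, 1, 1].
n − c = 57 − 6 = 51; sign = (−1)^51 = -1.

-1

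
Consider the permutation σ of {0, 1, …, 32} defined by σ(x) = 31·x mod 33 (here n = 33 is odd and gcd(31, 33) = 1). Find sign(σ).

+1

Start at x=31: 31 → 4 → 25 → 16 → 1 → 31 (one orbit).
Decompose π into cycles: lengths [5, 5, 5, 5, 5, 5, 1, 1, 1] (9 cycles, including the fixed point 0).
n − c = 33 − 9 = 24; sign = (−1)^24 = +1.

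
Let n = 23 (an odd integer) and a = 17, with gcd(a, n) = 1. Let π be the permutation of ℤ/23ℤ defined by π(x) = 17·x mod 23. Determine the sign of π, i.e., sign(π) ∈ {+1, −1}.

-1

Start at x=17: 17 → 13 → 14 → 8 → 21 → 12 → 20 → … (one orbit).
2 cycles of lengths [22, 1].
With 2 cycles on 23 points, sign = (−1)^{23−2} = -1.
Via Zolotarev, sign(π_{17}) = (17|23) = -1.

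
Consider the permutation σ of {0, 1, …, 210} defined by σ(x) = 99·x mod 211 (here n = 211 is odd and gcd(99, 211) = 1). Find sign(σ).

+1

Trace 78: π^k(78) = [78, 126, 25, 154, 54, 71, 66] for k=0..6.
The orbit structure of x ↦ 99x mod 211: 3 orbits of sizes [105, 105, 1].
3 cycles on 211: each ℓ→(−1)^(ℓ−1), product (−1)^208 = +1.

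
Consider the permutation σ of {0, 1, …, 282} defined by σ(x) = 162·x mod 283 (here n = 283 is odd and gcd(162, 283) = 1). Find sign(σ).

-1

Trace 259: π^k(259) = [259, 74, 102, 110, 274, 240, 109] for k=0..6.
Decompose π into cycles: lengths [282, 1] (2 cycles, including the fixed point 0).
sign(π) = (−1)^{n − #cycles} = (−1)^{283−2} = (−1)^281 = -1.
Zolotarev: (162|283) = -1, matching the cycle-count sign.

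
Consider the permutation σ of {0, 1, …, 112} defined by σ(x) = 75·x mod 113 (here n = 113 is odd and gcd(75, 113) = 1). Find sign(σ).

-1

Start at x=112: 112 → 38 → 25 → 67 → 53 → 20 → 31 → … (one orbit).
Cycle type of π: 112 + 1; total 2 cycles.
2 cycles on 113: each ℓ→(−1)^(ℓ−1), product (−1)^111 = -1.
(75|113)_J = -1 (Zolotarev's lemma cross-check).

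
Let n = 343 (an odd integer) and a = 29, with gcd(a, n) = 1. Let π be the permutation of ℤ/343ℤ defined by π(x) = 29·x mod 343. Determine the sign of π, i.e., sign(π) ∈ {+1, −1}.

Trace 267: π^k(267) = [267, 197, 225, 8, 232, 211, 288] for k=0..6.
π_29 has 19 disjoint cycles with lengths [49, 49, 49, 49, 49, 49, 7, 7, 7, 7, 7, 7, 1, 1, 1, 1, 1, 1, 1] on {0,…,342}.
sign(π) = (−1)^{n − #cycles} = (−1)^{343−19} = (−1)^324 = +1.
The Jacobi symbol (29|343) = +1 (Zolotarev) agrees.

+1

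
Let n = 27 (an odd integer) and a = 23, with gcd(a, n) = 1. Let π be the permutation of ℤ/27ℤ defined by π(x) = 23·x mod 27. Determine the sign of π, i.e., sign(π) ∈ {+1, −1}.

Trace 20: π^k(20) = [20, 1, 23, 16, 17, 13, 2] for k=0..6.
Cycle type of π: 18 + 6 + 2 + 1; total 4 cycles.
Σ(ℓ_i−1) = 27−4 = 23; sign = (−1)^23 = -1.
Via Zolotarev, sign(π_{23}) = (23|27) = -1.

-1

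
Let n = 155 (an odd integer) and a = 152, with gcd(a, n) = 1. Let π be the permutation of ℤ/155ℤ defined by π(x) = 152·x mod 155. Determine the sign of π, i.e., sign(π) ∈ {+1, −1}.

Orbit of 111 under x↦152x: [111, 132, 69, 103, 1, 152, 9]… (length divides ord_155(152)).
π_152 has 6 disjoint cycles with lengths [60, 60, 15, 15, 4, 1] on {0,…,154}.
6 cycles on 155: each ℓ→(−1)^(ℓ−1), product (−1)^149 = -1.
Zolotarev: (152|155) = -1, matching the cycle-count sign.

-1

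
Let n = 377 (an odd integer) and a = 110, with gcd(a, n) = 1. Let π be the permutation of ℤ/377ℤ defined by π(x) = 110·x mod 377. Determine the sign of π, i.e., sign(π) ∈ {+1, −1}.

-1

Trace 281: π^k(281) = [281, 373, 314, 233, 371, 94, 161] for k=0..6.
10 cycles of lengths [84, 84, 84, 84, 12, 7, 7, 7, 7, 1].
10 cycles on 377: each ℓ→(−1)^(ℓ−1), product (−1)^367 = -1.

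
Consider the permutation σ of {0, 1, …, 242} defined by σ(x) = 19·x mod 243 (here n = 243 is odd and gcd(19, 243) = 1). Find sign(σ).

+1

Start at x=37: 37 → 217 → 235 → 91 → 28 → 46 → 145 → … (one orbit).
π_19 has 27 disjoint cycles with lengths [27, 27, 27, 27, 27, 27, 9, 9, 9, 9, 9, 9, 3, 3, 3, 3, 3, 3, 1, 1, 1, 1, 1, 1, 1, 1, 1] on {0,…,242}.
sign(π) = (−1)^{n − #cycles} = (−1)^{243−27} = (−1)^216 = +1.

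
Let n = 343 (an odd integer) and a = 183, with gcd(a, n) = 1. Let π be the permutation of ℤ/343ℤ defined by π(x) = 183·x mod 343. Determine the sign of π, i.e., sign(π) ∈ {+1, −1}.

Start at x=225: 225 → 15 → 1 → 183 → 218 → 106 → 190 → … (one orbit).
π_183 has 19 disjoint cycles with lengths [49, 49, 49, 49, 49, 49, 7, 7, 7, 7, 7, 7, 1, 1, 1, 1, 1, 1, 1] on {0,…,342}.
sign(π) = (−1)^{n − #cycles} = (−1)^{343−19} = (−1)^324 = +1.
(183|343)_J = +1 (Zolotarev's lemma cross-check).

+1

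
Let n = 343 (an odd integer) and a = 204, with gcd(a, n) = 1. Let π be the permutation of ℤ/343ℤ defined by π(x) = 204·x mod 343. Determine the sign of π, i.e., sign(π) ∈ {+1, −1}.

Start at x=239: 239 → 50 → 253 → 162 → 120 → 127 → 183 → … (one orbit).
The orbit structure of x ↦ 204x mod 343: 19 orbits of sizes [49, 49, 49, 49, 49, 49, 7, 7, 7, 7, 7, 7, 1, 1, 1, 1, 1, 1, 1].
Σ(ℓ_i−1) = 343−19 = 324; sign = (−1)^324 = +1.
(204|343)_J = +1 (Zolotarev's lemma cross-check).

+1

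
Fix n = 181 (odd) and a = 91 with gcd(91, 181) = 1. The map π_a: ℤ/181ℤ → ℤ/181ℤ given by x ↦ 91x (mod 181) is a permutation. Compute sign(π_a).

Orbit of 84 under x↦91x: [84, 42, 21, 101, 141, 161, 171]… (length divides ord_181(91)).
The orbit structure of x ↦ 91x mod 181: 2 orbits of sizes [180, 1].
n − c = 181 − 2 = 179; sign = (−1)^179 = -1.

-1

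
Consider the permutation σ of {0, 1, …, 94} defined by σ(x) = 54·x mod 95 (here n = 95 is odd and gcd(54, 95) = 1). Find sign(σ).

Orbit of 81 under x↦54x: [81, 4, 26, 74, 6, 39, 16]… (length divides ord_95(54)).
π_54 has 9 disjoint cycles with lengths [18, 18, 18, 18, 9, 9, 2, 2, 1] on {0,…,94}.
9 cycles on 95: each ℓ→(−1)^(ℓ−1), product (−1)^86 = +1.
Via Zolotarev, sign(π_{54}) = (54|95) = +1.

+1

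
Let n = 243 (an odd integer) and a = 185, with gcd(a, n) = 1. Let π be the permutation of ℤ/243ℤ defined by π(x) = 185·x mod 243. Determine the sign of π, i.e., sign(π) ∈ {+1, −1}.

-1

Orbit of 203 under x↦185x: [203, 133, 62, 49, 74, 82, 104]… (length divides ord_243(185)).
Cycle lengths of π_185 on ℤ/243ℤ: [162, 54, 18, 6, 2, 1]; 6 cycles in total.
Σ(ℓ_i−1) = 243−6 = 237; sign = (−1)^237 = -1.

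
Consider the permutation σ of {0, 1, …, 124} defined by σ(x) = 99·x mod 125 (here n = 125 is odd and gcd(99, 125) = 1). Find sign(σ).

Start at x=74: 74 → 76 → 24 → 1 → 99 → 51 → 49 → … (one orbit).
23 cycles of lengths [10, 10, 10, 10, 10, 10, 10, 10, 10, 10, 2, 2, 2, 2, 2, 2, 2, 2, 2, 2, 2, 2, 1].
sign(π) = (−1)^{n − #cycles} = (−1)^{125−23} = (−1)^102 = +1.
Zolotarev: (99|125) = +1, matching the cycle-count sign.

+1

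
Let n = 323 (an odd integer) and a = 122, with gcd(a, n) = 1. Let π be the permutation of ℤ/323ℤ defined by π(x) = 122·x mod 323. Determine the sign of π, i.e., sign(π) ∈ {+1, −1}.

+1

Trace 1: π^k(1) = [1, 122, 26, 265, 30, 107, 134] for k=0..6.
The orbit structure of x ↦ 122x mod 323: 11 orbits of sizes [48, 48, 48, 48, 48, 48, 16, 6, 6, 6, 1].
11 cycles on 323: each ℓ→(−1)^(ℓ−1), product (−1)^312 = +1.
(122|323)_J = +1 (Zolotarev's lemma cross-check).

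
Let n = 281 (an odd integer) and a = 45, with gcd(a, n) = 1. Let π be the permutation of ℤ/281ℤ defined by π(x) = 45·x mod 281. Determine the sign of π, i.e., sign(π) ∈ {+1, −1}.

Trace 116: π^k(116) = [116, 162, 265, 123, 196, 109, 128] for k=0..6.
Cycle type of π: 70×4 + 1; total 5 cycles.
sign(π) = (−1)^{n − #cycles} = (−1)^{281−5} = (−1)^276 = +1.
Zolotarev: (45|281) = +1, matching the cycle-count sign.

+1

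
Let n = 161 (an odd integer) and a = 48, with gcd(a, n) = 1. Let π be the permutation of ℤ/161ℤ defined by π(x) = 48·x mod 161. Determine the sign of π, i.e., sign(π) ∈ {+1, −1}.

Start at x=50: 50 → 146 → 85 → 55 → 64 → 13 → 141 → … (one orbit).
Cycle lengths of π_48 on ℤ/161ℤ: [22, 22, 22, 22, 22, 22, 11, 11, 2, 2, 2, 1]; 12 cycles in total.
Σ(ℓ_i−1) = 161−12 = 149; sign = (−1)^149 = -1.
(48|161)_J = -1 (Zolotarev's lemma cross-check).

-1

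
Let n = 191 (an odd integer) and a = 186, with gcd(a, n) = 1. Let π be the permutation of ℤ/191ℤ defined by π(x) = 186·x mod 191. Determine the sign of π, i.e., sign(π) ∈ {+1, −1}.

-1

Trace 70: π^k(70) = [70, 32, 31, 36, 11, 136, 84] for k=0..6.
The orbit structure of x ↦ 186x mod 191: 6 orbits of sizes [38, 38, 38, 38, 38, 1].
6 cycles on 191: each ℓ→(−1)^(ℓ−1), product (−1)^185 = -1.
The Jacobi symbol (186|191) = -1 (Zolotarev) agrees.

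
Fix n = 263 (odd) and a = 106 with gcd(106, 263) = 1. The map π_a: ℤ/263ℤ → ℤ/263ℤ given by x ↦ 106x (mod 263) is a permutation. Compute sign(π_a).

Start at x=89: 89 → 229 → 78 → 115 → 92 → 21 → 122 → … (one orbit).
2 cycles of lengths [262, 1].
263 − 2 = 261 transpositions; sign(π) = (−1)^261 = -1.

-1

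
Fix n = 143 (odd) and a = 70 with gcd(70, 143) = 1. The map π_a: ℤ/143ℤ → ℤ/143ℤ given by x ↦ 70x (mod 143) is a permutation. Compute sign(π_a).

-1

Start at x=53: 53 → 135 → 12 → 125 → 27 → 31 → 25 → … (one orbit).
Cycle lengths of π_70 on ℤ/143ℤ: [20, 20, 20, 20, 20, 20, 5, 5, 4, 4, 4, 1]; 12 cycles in total.
12 cycles on 143: each ℓ→(−1)^(ℓ−1), product (−1)^131 = -1.
Via Zolotarev, sign(π_{70}) = (70|143) = -1.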